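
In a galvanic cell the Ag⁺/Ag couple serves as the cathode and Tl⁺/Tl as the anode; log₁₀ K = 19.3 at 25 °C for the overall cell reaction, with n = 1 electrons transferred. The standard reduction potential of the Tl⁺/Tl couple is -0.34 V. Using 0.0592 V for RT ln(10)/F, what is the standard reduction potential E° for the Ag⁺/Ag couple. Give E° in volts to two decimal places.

+0.80 V

E°cell = (0.0592/n)·log K = (0.0592/1)(19.3) = +1.143 V.
Since Ag⁺/Ag is the cathode and Tl⁺/Tl the anode, E°cell = E°(Ag⁺/Ag) − E°(Tl⁺/Tl).
So E°(Ag⁺/Ag) = E°cell + E°(Tl⁺/Tl) = +1.143 + (-0.34) = +0.80 V.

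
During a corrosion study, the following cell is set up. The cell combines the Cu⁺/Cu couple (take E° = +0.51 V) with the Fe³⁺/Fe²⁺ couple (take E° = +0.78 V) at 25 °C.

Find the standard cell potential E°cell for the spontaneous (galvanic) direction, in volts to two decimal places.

The Fe³⁺/Fe²⁺ couple has the higher reduction potential, so it is the cathode; Cu⁺/Cu is oxidised at the anode.
E°cell = E°(cathode) − E°(anode) = (+0.78) − (+0.51) = +0.27 V.

+0.27 V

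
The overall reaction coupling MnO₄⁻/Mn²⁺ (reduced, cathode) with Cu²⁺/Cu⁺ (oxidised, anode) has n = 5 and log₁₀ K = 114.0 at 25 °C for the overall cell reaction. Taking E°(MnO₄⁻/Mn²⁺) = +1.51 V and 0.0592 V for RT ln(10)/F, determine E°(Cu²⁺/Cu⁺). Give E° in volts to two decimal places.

E°cell = (0.0592/n)·log K = (0.0592/5)(114.0) = +1.350 V.
Since MnO₄⁻/Mn²⁺ is the cathode and Cu²⁺/Cu⁺ the anode, E°cell = E°(MnO₄⁻/Mn²⁺) − E°(Cu²⁺/Cu⁺).
So E°(Cu²⁺/Cu⁺) = E°(MnO₄⁻/Mn²⁺) − E°cell = (+1.51) − (+1.350) = +0.16 V.

+0.16 V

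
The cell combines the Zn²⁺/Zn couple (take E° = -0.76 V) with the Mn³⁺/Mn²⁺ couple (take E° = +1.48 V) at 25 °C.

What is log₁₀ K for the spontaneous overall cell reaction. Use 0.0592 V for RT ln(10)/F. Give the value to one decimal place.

Cathode: Mn³⁺/Mn²⁺; anode: Zn²⁺/Zn. E°cell = +2.24 V, n = 2.
log K = nE°cell / 0.0592 = (2)(+2.24) / 0.0592 = 75.7.

75.7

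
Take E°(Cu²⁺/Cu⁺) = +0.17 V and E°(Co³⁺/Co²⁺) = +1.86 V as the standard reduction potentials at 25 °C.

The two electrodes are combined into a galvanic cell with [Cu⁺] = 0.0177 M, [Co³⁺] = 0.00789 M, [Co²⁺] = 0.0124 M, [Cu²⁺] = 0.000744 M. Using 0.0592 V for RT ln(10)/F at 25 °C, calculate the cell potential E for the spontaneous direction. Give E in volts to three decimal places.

Co³⁺/Co²⁺ is the cathode (higher E°), Cu²⁺/Cu⁺ the anode: E°cell = +1.86 − (+0.17) = +1.69 V, n = 1.
Overall: Co³⁺(aq) + Cu⁺(aq) → Co²⁺(aq) + Cu²⁺(aq)
Q = [Co²⁺]·[Cu²⁺] / ([Co³⁺]·[Cu⁺]); log Q = -1.180.
E = E° − (0.0592/n) log Q = +1.69 − (0.0592/1)(-1.180) = +1.760 V.

+1.760 V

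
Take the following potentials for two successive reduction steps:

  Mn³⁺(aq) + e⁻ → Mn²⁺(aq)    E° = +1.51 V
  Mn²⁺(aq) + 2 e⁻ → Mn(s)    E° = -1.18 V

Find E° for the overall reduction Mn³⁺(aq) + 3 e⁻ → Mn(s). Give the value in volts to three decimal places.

Standard free energies of sequential steps add: ΔG°₃ = ΔG°₁ + ΔG°₂, so n₃E°₃ = n₁E°₁ + n₂E°₂.
E°₃ = (1×+1.51 + 2×-1.18) / 3 = (-0.850) / 3 = -0.283 V.

-0.283 V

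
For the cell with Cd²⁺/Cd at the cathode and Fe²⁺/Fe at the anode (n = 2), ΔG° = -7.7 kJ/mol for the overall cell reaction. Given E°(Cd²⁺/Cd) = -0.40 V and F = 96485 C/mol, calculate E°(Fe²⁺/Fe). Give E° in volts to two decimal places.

-0.44 V

E°cell = −ΔG°/(nF) = −(-7.7×10³)/((2)(96485)) = +0.040 V.
Since Cd²⁺/Cd is the cathode and Fe²⁺/Fe the anode, E°cell = E°(Cd²⁺/Cd) − E°(Fe²⁺/Fe).
So E°(Fe²⁺/Fe) = E°(Cd²⁺/Cd) − E°cell = (-0.40) − (+0.040) = -0.44 V.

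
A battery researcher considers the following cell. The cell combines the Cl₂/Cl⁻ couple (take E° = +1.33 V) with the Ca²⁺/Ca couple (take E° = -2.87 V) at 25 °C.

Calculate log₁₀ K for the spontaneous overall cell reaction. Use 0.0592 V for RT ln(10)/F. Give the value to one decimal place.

141.9

Cathode: Cl₂/Cl⁻; anode: Ca²⁺/Ca. E°cell = +4.20 V, n = 2.
log K = nE°cell / 0.0592 = (2)(+4.20) / 0.0592 = 141.9.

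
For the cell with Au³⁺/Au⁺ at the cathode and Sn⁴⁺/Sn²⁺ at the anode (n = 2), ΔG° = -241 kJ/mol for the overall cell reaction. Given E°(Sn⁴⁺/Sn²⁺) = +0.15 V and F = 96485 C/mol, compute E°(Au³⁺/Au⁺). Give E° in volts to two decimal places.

E°cell = −ΔG°/(nF) = −(-241×10³)/((2)(96485)) = +1.249 V.
Since Au³⁺/Au⁺ is the cathode and Sn⁴⁺/Sn²⁺ the anode, E°cell = E°(Au³⁺/Au⁺) − E°(Sn⁴⁺/Sn²⁺).
So E°(Au³⁺/Au⁺) = E°cell + E°(Sn⁴⁺/Sn²⁺) = +1.249 + (+0.15) = +1.40 V.

+1.40 V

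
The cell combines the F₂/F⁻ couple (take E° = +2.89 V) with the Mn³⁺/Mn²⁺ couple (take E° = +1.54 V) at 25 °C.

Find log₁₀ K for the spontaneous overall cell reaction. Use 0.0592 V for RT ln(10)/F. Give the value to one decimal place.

Cathode: F₂/F⁻; anode: Mn³⁺/Mn²⁺. E°cell = +1.35 V, n = 2.
log K = nE°cell / 0.0592 = (2)(+1.35) / 0.0592 = 45.6.

45.6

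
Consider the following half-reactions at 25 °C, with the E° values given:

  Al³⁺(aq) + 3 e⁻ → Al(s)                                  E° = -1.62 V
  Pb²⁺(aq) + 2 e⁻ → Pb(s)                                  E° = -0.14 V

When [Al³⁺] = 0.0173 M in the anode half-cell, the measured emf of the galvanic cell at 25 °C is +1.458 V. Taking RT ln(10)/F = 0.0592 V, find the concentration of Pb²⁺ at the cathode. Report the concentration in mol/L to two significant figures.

Pb²⁺/Pb is the cathode, Al³⁺/Al the anode: E°cell = +1.48 V, n = 6.
Overall reaction: 3 Pb²⁺(aq) + 2 Al(s) → 3 Pb(s) + 2 Al³⁺(aq); Q = [Al³⁺]^2/[Pb²⁺]^3.
From E = E° − (0.0592/n) log Q: log Q = (E° − E)·n/0.0592 = (+1.48 − (+1.458))·6/0.0592 = 2.2297.
So 3·log[Pb²⁺] = 2·log(0.0173) − log Q = -3.5239 − (2.2297) = -5.7536; log[Pb²⁺] = -5.7536 / 3 = -1.9179; [Pb²⁺] = 10^(-1.9179) ≈ 0.012 M.

0.012 M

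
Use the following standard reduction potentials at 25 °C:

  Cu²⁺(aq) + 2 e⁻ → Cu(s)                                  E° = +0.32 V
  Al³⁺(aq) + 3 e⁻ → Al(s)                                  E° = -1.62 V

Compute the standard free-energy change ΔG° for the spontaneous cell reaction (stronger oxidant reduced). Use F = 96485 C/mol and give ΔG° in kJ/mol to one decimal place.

-1123.1 kJ/mol

Cu²⁺/Cu (E° = +0.32 V) is the cathode; Al³⁺/Al (E° = -1.62 V) is the anode, so E°cell = +1.94 V.
Balancing electrons gives n = 6 (lcm of 2 and 3).
ΔG° = −nFE° = −(6)(96485)(+1.94) = -1,123,085 J = -1123.1 kJ/mol.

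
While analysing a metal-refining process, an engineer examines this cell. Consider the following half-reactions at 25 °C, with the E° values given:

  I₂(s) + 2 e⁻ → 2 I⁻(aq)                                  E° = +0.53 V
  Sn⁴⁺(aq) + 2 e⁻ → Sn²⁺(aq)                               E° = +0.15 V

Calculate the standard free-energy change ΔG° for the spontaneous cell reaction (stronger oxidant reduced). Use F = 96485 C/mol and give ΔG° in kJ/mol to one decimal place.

I₂/I⁻ (E° = +0.53 V) is the cathode; Sn⁴⁺/Sn²⁺ (E° = +0.15 V) is the anode, so E°cell = +0.38 V.
Balancing electrons gives n = 2 (lcm of 2 and 2).
ΔG° = −nFE° = −(2)(96485)(+0.38) = -73,329 J = -73.3 kJ/mol.

-73.3 kJ/mol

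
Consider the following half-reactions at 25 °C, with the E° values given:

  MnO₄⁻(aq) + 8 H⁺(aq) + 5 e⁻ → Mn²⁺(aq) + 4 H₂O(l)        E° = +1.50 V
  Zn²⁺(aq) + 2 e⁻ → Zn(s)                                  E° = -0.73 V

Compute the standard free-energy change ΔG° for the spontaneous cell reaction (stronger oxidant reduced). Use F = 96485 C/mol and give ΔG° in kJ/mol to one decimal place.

-2151.6 kJ/mol

MnO₄⁻/Mn²⁺ (E° = +1.50 V) is the cathode; Zn²⁺/Zn (E° = -0.73 V) is the anode, so E°cell = +2.23 V.
Balancing electrons gives n = 10 (lcm of 5 and 2).
ΔG° = −nFE° = −(10)(96485)(+2.23) = -2,151,616 J = -2151.6 kJ/mol.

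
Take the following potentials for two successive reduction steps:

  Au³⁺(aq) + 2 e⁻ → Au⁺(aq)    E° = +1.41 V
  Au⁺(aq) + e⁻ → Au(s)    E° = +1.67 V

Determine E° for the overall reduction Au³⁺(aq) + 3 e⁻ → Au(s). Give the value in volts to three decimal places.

Since ΔG° = −nFE° is additive over sequential reductions, n₃E°₃ = n₁E°₁ + n₂E°₂.
E°₃ = (2×+1.41 + 1×+1.67) / 3 = (+4.490) / 3 = +1.497 V.

+1.497 V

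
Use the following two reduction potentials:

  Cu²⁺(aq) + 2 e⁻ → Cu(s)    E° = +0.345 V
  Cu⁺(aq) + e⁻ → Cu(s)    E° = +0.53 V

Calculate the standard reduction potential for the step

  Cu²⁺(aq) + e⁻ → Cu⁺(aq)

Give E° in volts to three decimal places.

+0.160 V

Sequential free energies add, so n₃E°₃ = n₁E°₁ + n₂E°₂.
With n₃ = 2, and the known step contributing 1×(+0.53) V, the unknown satisfies 1·E° = 2×(+0.345) − 1×(+0.53) = +0.160.
E° = +0.160 / 1 = +0.160 V.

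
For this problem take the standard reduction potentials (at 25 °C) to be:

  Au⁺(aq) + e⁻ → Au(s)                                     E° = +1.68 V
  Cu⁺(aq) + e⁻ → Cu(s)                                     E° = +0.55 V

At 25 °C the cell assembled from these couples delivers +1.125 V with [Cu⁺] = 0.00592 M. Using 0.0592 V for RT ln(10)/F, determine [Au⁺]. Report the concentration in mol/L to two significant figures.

Au⁺/Au is the cathode, Cu⁺/Cu the anode: E°cell = +1.13 V, n = 1.
Overall reaction: Au⁺(aq) + Cu(s) → Au(s) + Cu⁺(aq); Q = [Cu⁺]^1/[Au⁺]^1.
From E = E° − (0.0592/n) log Q: log Q = (E° − E)·n/0.0592 = (+1.13 − (+1.125))·1/0.0592 = 0.0845.
So 1·log[Au⁺] = 1·log(0.00592) − log Q = -2.2277 − (0.0845) = -2.3122; [Au⁺] = 10^(-2.3122) ≈ 0.0049 M.

0.0049 M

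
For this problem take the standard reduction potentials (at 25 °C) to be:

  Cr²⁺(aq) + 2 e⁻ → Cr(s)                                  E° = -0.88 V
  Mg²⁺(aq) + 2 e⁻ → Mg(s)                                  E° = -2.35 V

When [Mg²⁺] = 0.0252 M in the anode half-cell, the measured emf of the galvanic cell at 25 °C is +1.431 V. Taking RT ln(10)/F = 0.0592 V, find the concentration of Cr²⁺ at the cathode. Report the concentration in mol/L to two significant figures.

Cr²⁺/Cr is the cathode, Mg²⁺/Mg the anode: E°cell = +1.47 V, n = 2.
Overall reaction: Cr²⁺(aq) + Mg(s) → Cr(s) + Mg²⁺(aq); Q = [Mg²⁺]^1/[Cr²⁺]^1.
From E = E° − (0.0592/n) log Q: log Q = (E° − E)·n/0.0592 = (+1.47 − (+1.431))·2/0.0592 = 1.3176.
So 1·log[Cr²⁺] = 1·log(0.0252) − log Q = -1.5986 − (1.3176) = -2.9162; [Cr²⁺] = 10^(-2.9162) ≈ 0.0012 M.

0.0012 M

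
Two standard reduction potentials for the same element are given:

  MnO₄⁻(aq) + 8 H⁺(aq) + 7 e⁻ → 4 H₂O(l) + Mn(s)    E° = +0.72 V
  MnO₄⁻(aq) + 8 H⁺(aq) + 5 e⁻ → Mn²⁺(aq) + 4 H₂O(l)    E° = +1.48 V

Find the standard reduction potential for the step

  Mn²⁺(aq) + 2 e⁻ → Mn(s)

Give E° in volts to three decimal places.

-1.180 V

Sequential free energies add, so n₃E°₃ = n₁E°₁ + n₂E°₂.
With n₃ = 7, and the known step contributing 5×(+1.48) V, the unknown satisfies 2·E° = 7×(+0.72) − 5×(+1.48) = -2.360.
E° = -2.360 / 2 = -1.180 V.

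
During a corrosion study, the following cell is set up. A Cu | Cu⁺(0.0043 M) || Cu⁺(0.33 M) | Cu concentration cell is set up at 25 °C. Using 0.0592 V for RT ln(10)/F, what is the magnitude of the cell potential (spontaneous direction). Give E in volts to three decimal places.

+0.112 V

For a concentration cell E°cell = 0. The 0.33 M side is the cathode (reduction is favoured where [Cu⁺] is higher).
With n = 1, E = −(0.0592/1) log([Cu⁺]ₐₙ/[Cu⁺]꜀ₐₜ) = −(0.0592/1) log(0.0043/0.33) = −(0.0592/1)(-1.885) = +0.112 V.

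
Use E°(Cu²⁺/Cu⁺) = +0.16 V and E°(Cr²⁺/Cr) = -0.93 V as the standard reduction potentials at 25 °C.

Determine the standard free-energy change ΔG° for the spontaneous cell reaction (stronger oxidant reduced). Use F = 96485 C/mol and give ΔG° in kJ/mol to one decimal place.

-210.3 kJ/mol

Cu²⁺/Cu⁺ (E° = +0.16 V) is the cathode; Cr²⁺/Cr (E° = -0.93 V) is the anode, so E°cell = +1.09 V.
Balancing electrons gives n = 2 (lcm of 1 and 2).
ΔG° = −nFE° = −(2)(96485)(+1.09) = -210,337 J = -210.3 kJ/mol.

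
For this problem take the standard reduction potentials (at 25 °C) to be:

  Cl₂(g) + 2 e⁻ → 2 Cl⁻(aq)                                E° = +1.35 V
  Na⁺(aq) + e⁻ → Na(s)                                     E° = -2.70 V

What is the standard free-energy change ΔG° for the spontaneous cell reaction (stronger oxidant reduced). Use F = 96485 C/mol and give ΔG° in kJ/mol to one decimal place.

Cl₂/Cl⁻ (E° = +1.35 V) is the cathode; Na⁺/Na (E° = -2.70 V) is the anode, so E°cell = +4.05 V.
Balancing electrons gives n = 2 (lcm of 2 and 1).
ΔG° = −nFE° = −(2)(96485)(+4.05) = -781,528 J = -781.5 kJ/mol.

-781.5 kJ/mol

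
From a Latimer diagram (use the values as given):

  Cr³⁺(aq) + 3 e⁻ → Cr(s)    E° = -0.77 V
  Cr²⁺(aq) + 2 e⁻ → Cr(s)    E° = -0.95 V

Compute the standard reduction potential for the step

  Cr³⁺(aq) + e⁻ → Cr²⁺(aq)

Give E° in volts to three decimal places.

Sequential free energies add, so n₃E°₃ = n₁E°₁ + n₂E°₂.
With n₃ = 3, and the known step contributing 2×(-0.95) V, the unknown satisfies 1·E° = 3×(-0.77) − 2×(-0.95) = -0.410.
E° = -0.410 / 1 = -0.410 V.

-0.410 V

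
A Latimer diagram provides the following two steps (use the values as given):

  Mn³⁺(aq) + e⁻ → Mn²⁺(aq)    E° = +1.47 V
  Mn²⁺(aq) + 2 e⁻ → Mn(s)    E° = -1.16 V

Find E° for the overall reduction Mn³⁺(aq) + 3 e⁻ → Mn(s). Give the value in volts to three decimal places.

Adding the free-energy changes (−nFE°) of the two steps gives −n₃FE°₃ = −n₁FE°₁ − n₂FE°₂.
E°₃ = (1×+1.47 + 2×-1.16) / 3 = (-0.850) / 3 = -0.283 V.
Simply averaging or adding the two E° values would be wrong; the electron-weighted sum is required.

-0.283 V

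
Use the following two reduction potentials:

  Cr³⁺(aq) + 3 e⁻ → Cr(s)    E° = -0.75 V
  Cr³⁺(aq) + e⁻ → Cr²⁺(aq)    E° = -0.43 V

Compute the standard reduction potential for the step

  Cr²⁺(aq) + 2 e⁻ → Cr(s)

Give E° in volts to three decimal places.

Sequential free energies add, so n₃E°₃ = n₁E°₁ + n₂E°₂.
With n₃ = 3, and the known step contributing 1×(-0.43) V, the unknown satisfies 2·E° = 3×(-0.75) − 1×(-0.43) = -1.820.
E° = -1.820 / 2 = -0.910 V.

-0.910 V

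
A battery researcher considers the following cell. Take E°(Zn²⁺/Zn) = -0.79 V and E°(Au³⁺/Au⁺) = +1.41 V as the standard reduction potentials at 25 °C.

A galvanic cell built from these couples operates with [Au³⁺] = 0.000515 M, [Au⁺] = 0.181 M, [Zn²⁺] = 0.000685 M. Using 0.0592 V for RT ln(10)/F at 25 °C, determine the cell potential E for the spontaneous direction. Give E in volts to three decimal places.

+2.218 V

Au³⁺/Au⁺ is the cathode (higher E°), Zn²⁺/Zn the anode: E°cell = +1.41 − (-0.79) = +2.20 V, n = 2.
Overall: Au³⁺(aq) + Zn(s) → Au⁺(aq) + Zn²⁺(aq)
Q = [Au⁺]·[Zn²⁺] / ([Au³⁺]); log Q = -0.618.
E = E° − (0.0592/n) log Q = +2.20 − (0.0592/2)(-0.618) = +2.218 V.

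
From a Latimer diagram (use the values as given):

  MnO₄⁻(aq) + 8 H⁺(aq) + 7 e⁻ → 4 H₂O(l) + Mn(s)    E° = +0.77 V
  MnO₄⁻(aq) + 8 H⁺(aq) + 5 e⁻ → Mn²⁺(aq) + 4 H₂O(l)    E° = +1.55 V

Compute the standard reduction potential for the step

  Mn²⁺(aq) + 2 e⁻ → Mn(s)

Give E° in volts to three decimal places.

-1.180 V

Sequential free energies add, so n₃E°₃ = n₁E°₁ + n₂E°₂.
With n₃ = 7, and the known step contributing 5×(+1.55) V, the unknown satisfies 2·E° = 7×(+0.77) − 5×(+1.55) = -2.360.
E° = -2.360 / 2 = -1.180 V.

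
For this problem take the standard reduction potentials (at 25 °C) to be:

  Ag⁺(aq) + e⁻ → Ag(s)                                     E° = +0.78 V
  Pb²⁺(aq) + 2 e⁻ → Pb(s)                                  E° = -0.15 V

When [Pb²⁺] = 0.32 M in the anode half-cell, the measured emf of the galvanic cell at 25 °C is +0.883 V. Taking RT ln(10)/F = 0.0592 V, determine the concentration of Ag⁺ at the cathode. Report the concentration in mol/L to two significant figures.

Ag⁺/Ag is the cathode, Pb²⁺/Pb the anode: E°cell = +0.93 V, n = 2.
Overall reaction: 2 Ag⁺(aq) + Pb(s) → 2 Ag(s) + Pb²⁺(aq); Q = [Pb²⁺]^1/[Ag⁺]^2.
From E = E° − (0.0592/n) log Q: log Q = (E° − E)·n/0.0592 = (+0.93 − (+0.883))·2/0.0592 = 1.5878.
So 2·log[Ag⁺] = 1·log(0.32) − log Q = -0.4949 − (1.5878) = -2.0827; log[Ag⁺] = -2.0827 / 2 = -1.0413; [Ag⁺] = 10^(-1.0413) ≈ 0.091 M.

0.091 M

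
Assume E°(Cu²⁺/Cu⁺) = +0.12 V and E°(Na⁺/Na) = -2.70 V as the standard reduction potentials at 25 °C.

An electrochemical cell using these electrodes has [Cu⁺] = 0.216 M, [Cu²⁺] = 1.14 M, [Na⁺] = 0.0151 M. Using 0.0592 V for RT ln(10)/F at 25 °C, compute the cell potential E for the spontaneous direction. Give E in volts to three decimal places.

Cu²⁺/Cu⁺ is the cathode (higher E°), Na⁺/Na the anode: E°cell = +0.12 − (-2.70) = +2.82 V, n = 1.
Overall: Cu²⁺(aq) + Na(s) → Cu⁺(aq) + Na⁺(aq)
Q = [Cu⁺]·[Na⁺] / ([Cu²⁺]); log Q = -2.543.
E = E° − (0.0592/n) log Q = +2.82 − (0.0592/1)(-2.543) = +2.971 V.

+2.971 V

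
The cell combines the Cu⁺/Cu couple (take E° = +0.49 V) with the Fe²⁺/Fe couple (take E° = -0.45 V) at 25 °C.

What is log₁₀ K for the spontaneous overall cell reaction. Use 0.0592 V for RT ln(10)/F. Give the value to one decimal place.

Cathode: Cu⁺/Cu; anode: Fe²⁺/Fe. E°cell = +0.94 V, n = 2.
log K = nE°cell / 0.0592 = (2)(+0.94) / 0.0592 = 31.8.

31.8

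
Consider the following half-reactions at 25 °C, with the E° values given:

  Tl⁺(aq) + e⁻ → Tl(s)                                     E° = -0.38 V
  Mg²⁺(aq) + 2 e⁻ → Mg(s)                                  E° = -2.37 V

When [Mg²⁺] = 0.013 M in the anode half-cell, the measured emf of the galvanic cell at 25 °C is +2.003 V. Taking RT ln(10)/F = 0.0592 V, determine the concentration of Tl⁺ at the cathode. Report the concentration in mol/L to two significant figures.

0.19 M

Tl⁺/Tl is the cathode, Mg²⁺/Mg the anode: E°cell = +1.99 V, n = 2.
Overall reaction: 2 Tl⁺(aq) + Mg(s) → 2 Tl(s) + Mg²⁺(aq); Q = [Mg²⁺]^1/[Tl⁺]^2.
From E = E° − (0.0592/n) log Q: log Q = (E° − E)·n/0.0592 = (+1.99 − (+2.003))·2/0.0592 = -0.4392.
So 2·log[Tl⁺] = 1·log(0.013) − log Q = -1.8861 − (-0.4392) = -1.4469; log[Tl⁺] = -1.4469 / 2 = -0.7235; [Tl⁺] = 10^(-0.7235) ≈ 0.19 M.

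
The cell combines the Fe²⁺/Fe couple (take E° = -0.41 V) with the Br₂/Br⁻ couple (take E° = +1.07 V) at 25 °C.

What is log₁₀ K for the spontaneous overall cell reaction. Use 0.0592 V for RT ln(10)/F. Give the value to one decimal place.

50.0

Cathode: Br₂/Br⁻; anode: Fe²⁺/Fe. E°cell = +1.48 V, n = 2.
log K = nE°cell / 0.0592 = (2)(+1.48) / 0.0592 = 50.0.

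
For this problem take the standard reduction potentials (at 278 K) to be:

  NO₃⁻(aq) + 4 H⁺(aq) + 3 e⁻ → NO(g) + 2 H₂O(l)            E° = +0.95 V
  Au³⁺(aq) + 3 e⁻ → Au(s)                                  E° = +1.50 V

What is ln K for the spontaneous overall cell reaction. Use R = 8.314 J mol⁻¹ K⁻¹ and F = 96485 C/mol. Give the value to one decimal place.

Cathode: Au³⁺/Au; anode: NO₃⁻/NO. E°cell = (+1.50) − (+0.95) = +0.55 V, with n = 3.
ΔG° = −nFE° = −RT ln K, so ln K = nFE°/(RT) = (3)(96485)(+0.55) / ((8.314)(278)) = 68.879.

68.9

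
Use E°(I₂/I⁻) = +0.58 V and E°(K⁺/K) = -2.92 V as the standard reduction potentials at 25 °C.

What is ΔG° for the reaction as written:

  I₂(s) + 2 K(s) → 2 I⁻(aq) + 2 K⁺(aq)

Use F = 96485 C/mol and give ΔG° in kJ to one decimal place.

-675.4 kJ

As written, I₂/I⁻ is reduced (cathode) and K⁺/K is oxidised (anode), so E°cell = (+0.58) − (-2.92) = +3.50 V.
Balancing electrons gives n = 2.
ΔG° = −nFE° = −(2)(96485)(+3.50) = -675,395 J = -675.4 kJ.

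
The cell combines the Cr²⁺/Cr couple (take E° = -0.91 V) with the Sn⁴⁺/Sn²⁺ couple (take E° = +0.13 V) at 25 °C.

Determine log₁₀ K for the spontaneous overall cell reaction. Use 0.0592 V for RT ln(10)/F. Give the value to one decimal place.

Cathode: Sn⁴⁺/Sn²⁺; anode: Cr²⁺/Cr. E°cell = +1.04 V, n = 2.
log K = nE°cell / 0.0592 = (2)(+1.04) / 0.0592 = 35.1.

35.1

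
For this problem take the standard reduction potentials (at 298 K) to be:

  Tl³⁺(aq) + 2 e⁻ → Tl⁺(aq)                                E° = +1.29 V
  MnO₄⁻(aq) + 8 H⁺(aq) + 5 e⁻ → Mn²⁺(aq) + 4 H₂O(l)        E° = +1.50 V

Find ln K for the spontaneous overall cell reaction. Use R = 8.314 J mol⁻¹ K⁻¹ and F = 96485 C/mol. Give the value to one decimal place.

Cathode: MnO₄⁻/Mn²⁺; anode: Tl³⁺/Tl⁺. E°cell = (+1.50) − (+1.29) = +0.21 V, with n = 10.
ΔG° = −nFE° = −RT ln K, so ln K = nFE°/(RT) = (10)(96485)(+0.21) / ((8.314)(298)) = 81.781.

81.8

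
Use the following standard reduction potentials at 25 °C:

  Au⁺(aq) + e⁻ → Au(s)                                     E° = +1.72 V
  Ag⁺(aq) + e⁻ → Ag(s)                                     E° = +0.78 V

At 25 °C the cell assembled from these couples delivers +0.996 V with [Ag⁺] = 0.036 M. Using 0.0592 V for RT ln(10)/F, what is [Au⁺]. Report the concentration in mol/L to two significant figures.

Au⁺/Au is the cathode, Ag⁺/Ag the anode: E°cell = +0.94 V, n = 1.
Overall reaction: Au⁺(aq) + Ag(s) → Au(s) + Ag⁺(aq); Q = [Ag⁺]^1/[Au⁺]^1.
From E = E° − (0.0592/n) log Q: log Q = (E° − E)·n/0.0592 = (+0.94 − (+0.996))·1/0.0592 = -0.9459.
So 1·log[Au⁺] = 1·log(0.036) − log Q = -1.4437 − (-0.9459) = -0.4978; [Au⁺] = 10^(-0.4978) ≈ 0.32 M.

0.32 M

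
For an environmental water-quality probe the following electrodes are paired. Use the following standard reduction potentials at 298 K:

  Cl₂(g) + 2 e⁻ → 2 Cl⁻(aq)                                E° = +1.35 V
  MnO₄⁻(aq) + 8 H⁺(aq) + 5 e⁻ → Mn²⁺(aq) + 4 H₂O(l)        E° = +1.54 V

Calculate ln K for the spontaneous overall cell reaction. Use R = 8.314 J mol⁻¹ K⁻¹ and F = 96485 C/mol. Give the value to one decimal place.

74.0

Cathode: MnO₄⁻/Mn²⁺; anode: Cl₂/Cl⁻. E°cell = (+1.54) − (+1.35) = +0.19 V, with n = 10.
ΔG° = −nFE° = −RT ln K, so ln K = nFE°/(RT) = (10)(96485)(+0.19) / ((8.314)(298)) = 73.992.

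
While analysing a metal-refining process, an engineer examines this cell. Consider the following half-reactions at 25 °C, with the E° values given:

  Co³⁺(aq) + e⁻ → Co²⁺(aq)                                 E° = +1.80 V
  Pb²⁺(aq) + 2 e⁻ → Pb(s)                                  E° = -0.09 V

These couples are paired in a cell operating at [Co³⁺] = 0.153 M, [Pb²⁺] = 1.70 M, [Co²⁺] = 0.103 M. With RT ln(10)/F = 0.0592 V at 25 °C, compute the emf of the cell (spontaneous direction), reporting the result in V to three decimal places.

+1.893 V

Co³⁺/Co²⁺ is the cathode (higher E°), Pb²⁺/Pb the anode: E°cell = +1.80 − (-0.09) = +1.89 V, n = 2.
Overall: 2 Co³⁺(aq) + Pb(s) → 2 Co²⁺(aq) + Pb²⁺(aq)
Q = [Co²⁺]^2·[Pb²⁺] / ([Co³⁺]^2); log Q = -0.113.
E = E° − (0.0592/n) log Q = +1.89 − (0.0592/2)(-0.113) = +1.893 V.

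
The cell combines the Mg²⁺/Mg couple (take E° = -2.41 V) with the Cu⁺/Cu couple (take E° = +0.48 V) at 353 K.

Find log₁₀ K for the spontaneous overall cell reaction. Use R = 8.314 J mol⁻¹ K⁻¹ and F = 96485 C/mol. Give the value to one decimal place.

Cathode: Cu⁺/Cu; anode: Mg²⁺/Mg. E°cell = (+0.48) − (-2.41) = +2.89 V, with n = 2.
ΔG° = −nFE° = −RT ln K, so ln K = nFE°/(RT) = (2)(96485)(+2.89) / ((8.314)(353)) = 190.022.
log₁₀ K = 190.022 / ln 10 = 82.5.

82.5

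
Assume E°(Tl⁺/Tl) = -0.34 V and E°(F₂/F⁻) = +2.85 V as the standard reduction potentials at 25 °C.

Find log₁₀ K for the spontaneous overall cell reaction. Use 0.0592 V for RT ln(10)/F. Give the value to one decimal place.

Cathode: F₂/F⁻; anode: Tl⁺/Tl. E°cell = +3.19 V, n = 2.
log K = nE°cell / 0.0592 = (2)(+3.19) / 0.0592 = 107.8.

107.8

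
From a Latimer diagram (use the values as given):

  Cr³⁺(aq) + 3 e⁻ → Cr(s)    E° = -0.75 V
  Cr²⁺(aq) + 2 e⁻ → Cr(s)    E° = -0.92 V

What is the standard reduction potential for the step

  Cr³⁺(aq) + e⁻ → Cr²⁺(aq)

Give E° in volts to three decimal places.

-0.410 V

Sequential free energies add, so n₃E°₃ = n₁E°₁ + n₂E°₂.
With n₃ = 3, and the known step contributing 2×(-0.92) V, the unknown satisfies 1·E° = 3×(-0.75) − 2×(-0.92) = -0.410.
E° = -0.410 / 1 = -0.410 V.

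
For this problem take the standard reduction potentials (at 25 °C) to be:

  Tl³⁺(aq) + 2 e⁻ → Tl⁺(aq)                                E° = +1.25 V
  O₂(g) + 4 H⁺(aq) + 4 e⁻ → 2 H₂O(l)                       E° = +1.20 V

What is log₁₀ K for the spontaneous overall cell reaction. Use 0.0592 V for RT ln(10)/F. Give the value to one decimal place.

3.4

Cathode: Tl³⁺/Tl⁺; anode: O₂/H₂O. E°cell = +0.05 V, n = 4.
log K = nE°cell / 0.0592 = (4)(+0.05) / 0.0592 = 3.4.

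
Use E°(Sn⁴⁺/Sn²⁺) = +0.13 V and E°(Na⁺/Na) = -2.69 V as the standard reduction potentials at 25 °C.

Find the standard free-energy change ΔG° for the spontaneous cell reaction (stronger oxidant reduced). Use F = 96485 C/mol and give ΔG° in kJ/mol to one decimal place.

Sn⁴⁺/Sn²⁺ (E° = +0.13 V) is the cathode; Na⁺/Na (E° = -2.69 V) is the anode, so E°cell = +2.82 V.
Balancing electrons gives n = 2 (lcm of 2 and 1).
ΔG° = −nFE° = −(2)(96485)(+2.82) = -544,175 J = -544.2 kJ/mol.

-544.2 kJ/mol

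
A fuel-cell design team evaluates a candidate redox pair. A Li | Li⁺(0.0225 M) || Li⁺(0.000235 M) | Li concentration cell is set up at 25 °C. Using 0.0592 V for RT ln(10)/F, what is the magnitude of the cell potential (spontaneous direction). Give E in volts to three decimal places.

For a concentration cell E°cell = 0. The 0.0225 M side is the cathode (reduction is favoured where [Li⁺] is higher).
With n = 1, E = −(0.0592/1) log([Li⁺]ₐₙ/[Li⁺]꜀ₐₜ) = −(0.0592/1) log(0.000235/0.0225) = −(0.0592/1)(-1.981) = +0.117 V.

+0.117 V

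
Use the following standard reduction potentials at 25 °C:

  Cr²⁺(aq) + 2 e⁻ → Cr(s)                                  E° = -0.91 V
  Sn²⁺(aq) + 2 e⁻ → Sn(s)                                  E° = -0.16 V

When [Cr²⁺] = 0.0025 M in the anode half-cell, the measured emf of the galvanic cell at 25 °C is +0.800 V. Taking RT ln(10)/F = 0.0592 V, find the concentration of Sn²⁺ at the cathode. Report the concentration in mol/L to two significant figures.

Sn²⁺/Sn is the cathode, Cr²⁺/Cr the anode: E°cell = +0.75 V, n = 2.
Overall reaction: Sn²⁺(aq) + Cr(s) → Sn(s) + Cr²⁺(aq); Q = [Cr²⁺]^1/[Sn²⁺]^1.
From E = E° − (0.0592/n) log Q: log Q = (E° − E)·n/0.0592 = (+0.75 − (+0.800))·2/0.0592 = -1.6892.
So 1·log[Sn²⁺] = 1·log(0.0025) − log Q = -2.6021 − (-1.6892) = -0.9129; [Sn²⁺] = 10^(-0.9129) ≈ 0.12 M.

0.12 M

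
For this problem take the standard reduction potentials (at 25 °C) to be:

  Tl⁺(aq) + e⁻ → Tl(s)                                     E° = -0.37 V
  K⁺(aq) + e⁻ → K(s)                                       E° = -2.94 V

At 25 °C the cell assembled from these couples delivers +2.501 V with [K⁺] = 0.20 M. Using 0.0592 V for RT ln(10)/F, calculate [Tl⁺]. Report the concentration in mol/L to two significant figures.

Tl⁺/Tl is the cathode, K⁺/K the anode: E°cell = +2.57 V, n = 1.
Overall reaction: Tl⁺(aq) + K(s) → Tl(s) + K⁺(aq); Q = [K⁺]^1/[Tl⁺]^1.
From E = E° − (0.0592/n) log Q: log Q = (E° − E)·n/0.0592 = (+2.57 − (+2.501))·1/0.0592 = 1.1655.
So 1·log[Tl⁺] = 1·log(0.2) − log Q = -0.6990 − (1.1655) = -1.8645; [Tl⁺] = 10^(-1.8645) ≈ 0.014 M.

0.014 M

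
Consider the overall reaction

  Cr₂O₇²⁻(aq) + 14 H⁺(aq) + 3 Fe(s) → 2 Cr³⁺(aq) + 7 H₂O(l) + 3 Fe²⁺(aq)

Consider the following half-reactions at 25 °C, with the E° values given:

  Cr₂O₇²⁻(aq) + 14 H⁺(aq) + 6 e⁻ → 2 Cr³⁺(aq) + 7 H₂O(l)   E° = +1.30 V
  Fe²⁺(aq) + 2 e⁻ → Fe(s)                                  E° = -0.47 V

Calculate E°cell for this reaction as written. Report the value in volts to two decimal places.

+1.77 V

The Cr₂O₇²⁻/Cr³⁺ couple has the higher reduction potential, so it is the cathode; Fe²⁺/Fe is oxidised at the anode.
E°cell = E°(cathode) − E°(anode) = (+1.30) − (-0.47) = +1.77 V.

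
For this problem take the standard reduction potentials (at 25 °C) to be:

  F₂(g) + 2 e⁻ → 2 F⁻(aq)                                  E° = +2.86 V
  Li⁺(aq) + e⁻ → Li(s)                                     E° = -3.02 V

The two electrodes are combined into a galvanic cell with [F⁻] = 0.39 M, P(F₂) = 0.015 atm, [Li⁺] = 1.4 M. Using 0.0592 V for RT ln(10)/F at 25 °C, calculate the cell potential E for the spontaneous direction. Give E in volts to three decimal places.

F₂/F⁻ is the cathode (higher E°), Li⁺/Li the anode: E°cell = +2.86 − (-3.02) = +5.88 V, n = 2.
Overall: F₂(g) + 2 Li(s) → 2 F⁻(aq) + 2 Li⁺(aq)
Q = [F⁻]^2·[Li⁺]^2 / (P(F₂)); log Q = 1.298.
E = E° − (0.0592/n) log Q = +5.88 − (0.0592/2)(1.298) = +5.842 V.

+5.842 V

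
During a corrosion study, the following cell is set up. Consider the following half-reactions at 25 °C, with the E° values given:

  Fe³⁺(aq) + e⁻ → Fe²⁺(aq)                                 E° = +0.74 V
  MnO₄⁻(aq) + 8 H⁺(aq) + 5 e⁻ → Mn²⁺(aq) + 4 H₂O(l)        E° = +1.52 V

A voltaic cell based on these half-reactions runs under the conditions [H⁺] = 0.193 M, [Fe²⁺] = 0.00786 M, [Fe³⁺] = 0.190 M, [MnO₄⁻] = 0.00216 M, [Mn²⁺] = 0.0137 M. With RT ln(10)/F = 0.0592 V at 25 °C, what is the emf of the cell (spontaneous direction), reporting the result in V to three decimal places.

+0.621 V

MnO₄⁻/Mn²⁺ is the cathode (higher E°), Fe³⁺/Fe²⁺ the anode: E°cell = +1.52 − (+0.74) = +0.78 V, n = 5.
Overall: MnO₄⁻(aq) + 8 H⁺(aq) + 5 Fe²⁺(aq) → Mn²⁺(aq) + 4 H₂O(l) + 5 Fe³⁺(aq)
Q = [Mn²⁺]·[Fe³⁺]^5 / ([MnO₄⁻]·[H⁺]^8·[Fe²⁺]^5); log Q = 13.434.
E = E° − (0.0592/n) log Q = +0.78 − (0.0592/5)(13.434) = +0.621 V.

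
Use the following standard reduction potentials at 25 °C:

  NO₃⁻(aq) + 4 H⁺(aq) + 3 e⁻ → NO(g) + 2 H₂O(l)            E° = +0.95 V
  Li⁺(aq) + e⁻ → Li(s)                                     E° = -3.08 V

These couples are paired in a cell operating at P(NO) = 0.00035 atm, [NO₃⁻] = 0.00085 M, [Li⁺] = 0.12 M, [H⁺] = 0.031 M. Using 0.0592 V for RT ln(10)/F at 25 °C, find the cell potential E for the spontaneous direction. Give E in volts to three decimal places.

NO₃⁻/NO is the cathode (higher E°), Li⁺/Li the anode: E°cell = +0.95 − (-3.08) = +4.03 V, n = 3.
Overall: NO₃⁻(aq) + 4 H⁺(aq) + 3 Li(s) → NO(g) + 2 H₂O(l) + 3 Li⁺(aq)
Q = P(NO)·[Li⁺]^3 / ([NO₃⁻]·[H⁺]^4); log Q = 2.887.
E = E° − (0.0592/n) log Q = +4.03 − (0.0592/3)(2.887) = +3.973 V.

+3.973 V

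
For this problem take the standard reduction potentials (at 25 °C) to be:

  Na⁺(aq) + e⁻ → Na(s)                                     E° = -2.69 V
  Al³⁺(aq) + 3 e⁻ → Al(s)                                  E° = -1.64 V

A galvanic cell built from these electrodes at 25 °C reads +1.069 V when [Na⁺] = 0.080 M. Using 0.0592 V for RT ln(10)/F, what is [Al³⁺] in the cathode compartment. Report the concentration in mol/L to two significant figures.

0.0047 M

Al³⁺/Al is the cathode, Na⁺/Na the anode: E°cell = +1.05 V, n = 3.
Overall reaction: Al³⁺(aq) + 3 Na(s) → Al(s) + 3 Na⁺(aq); Q = [Na⁺]^3/[Al³⁺]^1.
From E = E° − (0.0592/n) log Q: log Q = (E° − E)·n/0.0592 = (+1.05 − (+1.069))·3/0.0592 = -0.9628.
So 1·log[Al³⁺] = 3·log(0.08) − log Q = -3.2907 − (-0.9628) = -2.3279; [Al³⁺] = 10^(-2.3279) ≈ 0.0047 M.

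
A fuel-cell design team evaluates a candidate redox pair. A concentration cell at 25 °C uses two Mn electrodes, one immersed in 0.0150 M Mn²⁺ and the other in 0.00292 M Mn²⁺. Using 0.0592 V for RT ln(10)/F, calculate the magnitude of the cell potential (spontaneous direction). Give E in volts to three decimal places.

For a concentration cell E°cell = 0. The 0.0150 M side is the cathode (reduction is favoured where [Mn²⁺] is higher).
With n = 2, E = −(0.0592/2) log([Mn²⁺]ₐₙ/[Mn²⁺]꜀ₐₜ) = −(0.0592/2) log(0.00292/0.015) = −(0.0592/2)(-0.711) = +0.021 V.

+0.021 V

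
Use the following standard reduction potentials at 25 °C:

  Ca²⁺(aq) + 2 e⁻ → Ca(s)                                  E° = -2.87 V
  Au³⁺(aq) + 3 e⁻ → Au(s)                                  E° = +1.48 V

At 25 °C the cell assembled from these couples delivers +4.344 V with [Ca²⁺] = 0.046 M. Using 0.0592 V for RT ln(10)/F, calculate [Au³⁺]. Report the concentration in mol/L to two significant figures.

Au³⁺/Au is the cathode, Ca²⁺/Ca the anode: E°cell = +4.35 V, n = 6.
Overall reaction: 2 Au³⁺(aq) + 3 Ca(s) → 2 Au(s) + 3 Ca²⁺(aq); Q = [Ca²⁺]^3/[Au³⁺]^2.
From E = E° − (0.0592/n) log Q: log Q = (E° − E)·n/0.0592 = (+4.35 − (+4.344))·6/0.0592 = 0.6081.
So 2·log[Au³⁺] = 3·log(0.046) − log Q = -4.0117 − (0.6081) = -4.6198; log[Au³⁺] = -4.6198 / 2 = -2.3099; [Au³⁺] = 10^(-2.3099) ≈ 0.0049 M.

0.0049 M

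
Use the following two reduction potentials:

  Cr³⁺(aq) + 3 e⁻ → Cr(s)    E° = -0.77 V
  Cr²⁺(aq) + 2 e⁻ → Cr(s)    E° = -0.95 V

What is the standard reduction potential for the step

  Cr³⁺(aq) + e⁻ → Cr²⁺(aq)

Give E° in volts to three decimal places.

Sequential free energies add, so n₃E°₃ = n₁E°₁ + n₂E°₂.
With n₃ = 3, and the known step contributing 2×(-0.95) V, the unknown satisfies 1·E° = 3×(-0.77) − 2×(-0.95) = -0.410.
E° = -0.410 / 1 = -0.410 V.

-0.410 V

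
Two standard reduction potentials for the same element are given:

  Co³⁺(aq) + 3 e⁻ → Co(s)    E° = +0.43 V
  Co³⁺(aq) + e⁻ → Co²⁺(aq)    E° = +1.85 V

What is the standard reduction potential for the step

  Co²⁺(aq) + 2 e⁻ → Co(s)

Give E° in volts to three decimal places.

-0.280 V

Sequential free energies add, so n₃E°₃ = n₁E°₁ + n₂E°₂.
With n₃ = 3, and the known step contributing 1×(+1.85) V, the unknown satisfies 2·E° = 3×(+0.43) − 1×(+1.85) = -0.560.
E° = -0.560 / 2 = -0.280 V.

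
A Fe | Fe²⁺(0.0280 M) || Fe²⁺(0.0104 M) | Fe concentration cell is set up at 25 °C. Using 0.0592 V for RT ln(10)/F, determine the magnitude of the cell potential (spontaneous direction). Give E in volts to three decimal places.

+0.013 V

For a concentration cell E°cell = 0. The 0.0280 M side is the cathode (reduction is favoured where [Fe²⁺] is higher).
With n = 2, E = −(0.0592/2) log([Fe²⁺]ₐₙ/[Fe²⁺]꜀ₐₜ) = −(0.0592/2) log(0.0104/0.028) = −(0.0592/2)(-0.430) = +0.013 V.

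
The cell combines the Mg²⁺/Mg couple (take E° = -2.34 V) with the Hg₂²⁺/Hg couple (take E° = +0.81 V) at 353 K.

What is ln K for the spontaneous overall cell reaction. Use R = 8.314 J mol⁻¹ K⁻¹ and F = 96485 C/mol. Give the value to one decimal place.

207.1

Cathode: Hg₂²⁺/Hg; anode: Mg²⁺/Mg. E°cell = (+0.81) − (-2.34) = +3.15 V, with n = 2.
ΔG° = −nFE° = −RT ln K, so ln K = nFE°/(RT) = (2)(96485)(+3.15) / ((8.314)(353)) = 207.117.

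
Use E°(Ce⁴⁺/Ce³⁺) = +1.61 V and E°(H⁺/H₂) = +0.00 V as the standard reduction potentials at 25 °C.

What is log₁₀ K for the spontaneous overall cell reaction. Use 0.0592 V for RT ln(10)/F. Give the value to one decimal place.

54.4

Cathode: Ce⁴⁺/Ce³⁺; anode: H⁺/H₂. E°cell = +1.61 V, n = 2.
log K = nE°cell / 0.0592 = (2)(+1.61) / 0.0592 = 54.4.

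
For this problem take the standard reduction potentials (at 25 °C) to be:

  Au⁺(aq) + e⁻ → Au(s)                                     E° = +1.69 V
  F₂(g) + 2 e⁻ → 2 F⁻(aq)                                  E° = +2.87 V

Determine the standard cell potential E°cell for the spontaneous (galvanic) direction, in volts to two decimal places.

+1.18 V

The F₂/F⁻ couple has the higher reduction potential, so it is the cathode; Au⁺/Au is oxidised at the anode.
E°cell = E°(cathode) − E°(anode) = (+2.87) − (+1.69) = +1.18 V.
Since E°cell > 0, the reaction is spontaneous under standard conditions.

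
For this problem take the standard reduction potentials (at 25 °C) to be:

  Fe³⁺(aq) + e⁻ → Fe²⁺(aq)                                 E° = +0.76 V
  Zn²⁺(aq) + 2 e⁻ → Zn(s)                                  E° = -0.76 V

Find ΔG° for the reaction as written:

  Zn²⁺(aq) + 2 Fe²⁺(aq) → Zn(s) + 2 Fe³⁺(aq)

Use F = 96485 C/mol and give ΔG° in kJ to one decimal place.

+293.3 kJ

As written, Zn²⁺/Zn is reduced (cathode) and Fe³⁺/Fe²⁺ is oxidised (anode), so E°cell = (-0.76) − (+0.76) = -1.52 V.
Balancing electrons gives n = 2.
ΔG° = −nFE° = −(2)(96485)(-1.52) = 293,314 J = +293.3 kJ.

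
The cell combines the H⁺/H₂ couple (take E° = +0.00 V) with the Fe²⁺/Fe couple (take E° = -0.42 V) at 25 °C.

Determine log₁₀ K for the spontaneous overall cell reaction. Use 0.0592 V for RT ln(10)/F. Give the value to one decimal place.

14.2

Cathode: H⁺/H₂; anode: Fe²⁺/Fe. E°cell = +0.42 V, n = 2.
log K = nE°cell / 0.0592 = (2)(+0.42) / 0.0592 = 14.2.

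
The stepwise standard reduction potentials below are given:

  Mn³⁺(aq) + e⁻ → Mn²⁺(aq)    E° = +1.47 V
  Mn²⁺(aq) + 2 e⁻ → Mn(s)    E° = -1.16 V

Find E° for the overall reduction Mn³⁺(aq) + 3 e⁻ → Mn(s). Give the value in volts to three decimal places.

Since ΔG° = −nFE° is additive over sequential reductions, n₃E°₃ = n₁E°₁ + n₂E°₂.
E°₃ = (1×+1.47 + 2×-1.16) / 3 = (-0.850) / 3 = -0.283 V.

-0.283 V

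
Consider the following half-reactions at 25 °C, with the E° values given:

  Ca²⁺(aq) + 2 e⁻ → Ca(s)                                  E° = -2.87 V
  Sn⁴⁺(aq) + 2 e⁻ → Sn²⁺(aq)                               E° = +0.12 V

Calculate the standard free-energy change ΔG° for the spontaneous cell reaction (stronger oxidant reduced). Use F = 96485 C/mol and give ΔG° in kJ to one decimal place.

-577.0 kJ

Sn⁴⁺/Sn²⁺ (E° = +0.12 V) is the cathode; Ca²⁺/Ca (E° = -2.87 V) is the anode, so E°cell = +2.99 V.
Balancing electrons gives n = 2 (lcm of 2 and 2).
ΔG° = −nFE° = −(2)(96485)(+2.99) = -576,980 J = -577.0 kJ.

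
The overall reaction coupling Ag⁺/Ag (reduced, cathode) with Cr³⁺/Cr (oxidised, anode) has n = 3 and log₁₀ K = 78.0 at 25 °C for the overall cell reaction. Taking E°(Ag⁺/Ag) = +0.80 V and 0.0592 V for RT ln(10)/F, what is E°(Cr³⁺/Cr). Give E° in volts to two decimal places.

E°cell = (0.0592/n)·log K = (0.0592/3)(78.0) = +1.539 V.
Since Ag⁺/Ag is the cathode and Cr³⁺/Cr the anode, E°cell = E°(Ag⁺/Ag) − E°(Cr³⁺/Cr).
So E°(Cr³⁺/Cr) = E°(Ag⁺/Ag) − E°cell = (+0.80) − (+1.539) = -0.74 V.

-0.74 V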